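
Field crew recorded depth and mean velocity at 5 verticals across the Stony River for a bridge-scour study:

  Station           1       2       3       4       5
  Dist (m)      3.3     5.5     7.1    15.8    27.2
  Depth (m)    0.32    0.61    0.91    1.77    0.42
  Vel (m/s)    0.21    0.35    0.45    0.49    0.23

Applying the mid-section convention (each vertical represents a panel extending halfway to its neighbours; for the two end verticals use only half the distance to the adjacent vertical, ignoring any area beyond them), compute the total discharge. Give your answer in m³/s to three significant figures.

11.9 m³/s

w_1 = (5.5 − 3.3)/2 = 1.1 m; q_1 = 0.21 × 0.32 × 1.1 = 0.07392 m³/s
w_2 = (7.1 − 3.3)/2 = 1.9 m; q_2 = 0.35 × 0.61 × 1.9 = 0.4057 m³/s
w_3 = (15.8 − 5.5)/2 = 5.15 m; q_3 = 0.45 × 0.91 × 5.15 = 2.109 m³/s
w_4 = (27.2 − 7.1)/2 = 10.05 m; q_4 = 0.49 × 1.77 × 10.05 = 8.716 m³/s
w_5 = (27.2 − 15.8)/2 = 5.7 m; q_5 = 0.23 × 0.42 × 5.7 = 0.5506 m³/s
Q = Σ qᵢ = 11.86 m³/s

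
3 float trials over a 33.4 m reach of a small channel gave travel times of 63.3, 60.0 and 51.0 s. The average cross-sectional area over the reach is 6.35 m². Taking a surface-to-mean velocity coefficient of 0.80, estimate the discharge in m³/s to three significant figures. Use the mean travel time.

2.92 m³/s

t̄ = (63.3 + 60.0 + 51.0) / 3 = 58.1 s
v_surface = L / t̄ = 33.4 / 58.1 = 0.5749 m/s
v_mean = 0.80 × 0.5749 = 0.4599 m/s
Q = A × v_mean = 6.35 × 0.4599 = 2.920 m³/s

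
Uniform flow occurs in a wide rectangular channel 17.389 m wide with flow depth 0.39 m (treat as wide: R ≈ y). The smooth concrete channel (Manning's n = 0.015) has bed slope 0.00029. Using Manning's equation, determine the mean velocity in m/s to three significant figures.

0.606 m/s

A = b·y = 17.389 × 0.39 = 6.782 m²
Wide channel: R ≈ y = 0.39 m
Q = (1/n)·A·R^(2/3)·S^(1/2) = (1/0.015) × 6.782 × 0.3900^(2/3) × 0.00029^(1/2) = 4.110 m³/s
V = Q/A = 4.110/6.782 = 0.6060 m/s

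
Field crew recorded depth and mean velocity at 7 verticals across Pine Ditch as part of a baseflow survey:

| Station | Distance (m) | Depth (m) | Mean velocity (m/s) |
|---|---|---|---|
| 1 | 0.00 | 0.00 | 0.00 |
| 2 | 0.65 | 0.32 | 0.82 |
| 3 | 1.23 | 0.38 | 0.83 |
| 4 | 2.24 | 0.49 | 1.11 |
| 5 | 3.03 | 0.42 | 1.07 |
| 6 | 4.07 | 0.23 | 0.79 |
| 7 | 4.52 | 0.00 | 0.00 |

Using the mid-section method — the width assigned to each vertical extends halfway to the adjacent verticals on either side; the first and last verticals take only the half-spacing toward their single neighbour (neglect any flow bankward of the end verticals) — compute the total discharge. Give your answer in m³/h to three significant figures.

5210 m³/h

w_2 = (1.23 − 0.00)/2 = 0.615 m; q_2 = 0.82 × 0.32 × 0.615 = 0.1614 m³/s
w_3 = (2.24 − 0.65)/2 = 0.795 m; q_3 = 0.83 × 0.38 × 0.795 = 0.2507 m³/s
w_4 = (3.03 − 1.23)/2 = 0.9 m; q_4 = 1.11 × 0.49 × 0.9 = 0.4895 m³/s
w_5 = (4.07 − 2.24)/2 = 0.915 m; q_5 = 1.07 × 0.42 × 0.915 = 0.4112 m³/s
w_6 = (4.52 − 3.03)/2 = 0.745 m; q_6 = 0.79 × 0.23 × 0.745 = 0.1354 m³/s
Stations 1, 7 contribute zero (depth or velocity is 0).
Q = Σ qᵢ = 1.448 m³/s
= 1.448 × 3600 = 5214 m³/h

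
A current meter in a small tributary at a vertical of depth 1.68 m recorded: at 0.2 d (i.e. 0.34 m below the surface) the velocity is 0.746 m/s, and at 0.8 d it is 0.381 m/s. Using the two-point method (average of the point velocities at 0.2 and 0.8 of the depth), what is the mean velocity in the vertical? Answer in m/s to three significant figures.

v̄ = (0.746 + 0.381) / 2 = 0.5635 m/s

0.564 m/s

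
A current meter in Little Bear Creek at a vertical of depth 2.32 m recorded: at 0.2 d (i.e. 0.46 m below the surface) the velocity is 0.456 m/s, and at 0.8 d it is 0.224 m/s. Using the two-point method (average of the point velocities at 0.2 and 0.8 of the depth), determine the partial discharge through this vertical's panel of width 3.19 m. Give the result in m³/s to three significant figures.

v̄ = (0.456 + 0.224) / 2 = 0.3400 m/s
q = v̄ × d × w = 0.3400 × 2.32 × 3.19 = 2.516 m³/s

2.52 m³/s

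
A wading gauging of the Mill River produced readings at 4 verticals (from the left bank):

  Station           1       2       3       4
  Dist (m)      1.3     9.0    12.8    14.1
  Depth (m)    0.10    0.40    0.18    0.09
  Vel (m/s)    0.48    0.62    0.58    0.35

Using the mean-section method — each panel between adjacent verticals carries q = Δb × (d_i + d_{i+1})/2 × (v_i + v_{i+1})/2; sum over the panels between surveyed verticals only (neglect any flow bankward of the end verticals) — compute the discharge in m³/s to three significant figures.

1.80 m³/s

Panel 1-2: Δb = 7.7 m, d̄ = (0.10+0.40)/2 = 0.25, v̄ = (0.48+0.62)/2 = 0.55 → q = 7.7×0.25×0.55 = 1.059 m³/s
Panel 2-3: Δb = 3.8 m, d̄ = (0.40+0.18)/2 = 0.29, v̄ = (0.62+0.58)/2 = 0.6 → q = 3.8×0.29×0.6 = 0.6612 m³/s
Panel 3-4: Δb = 1.3 m, d̄ = (0.18+0.09)/2 = 0.135, v̄ = (0.58+0.35)/2 = 0.465 → q = 1.3×0.135×0.465 = 0.08161 m³/s
Q = Σ q = 1.802 m³/s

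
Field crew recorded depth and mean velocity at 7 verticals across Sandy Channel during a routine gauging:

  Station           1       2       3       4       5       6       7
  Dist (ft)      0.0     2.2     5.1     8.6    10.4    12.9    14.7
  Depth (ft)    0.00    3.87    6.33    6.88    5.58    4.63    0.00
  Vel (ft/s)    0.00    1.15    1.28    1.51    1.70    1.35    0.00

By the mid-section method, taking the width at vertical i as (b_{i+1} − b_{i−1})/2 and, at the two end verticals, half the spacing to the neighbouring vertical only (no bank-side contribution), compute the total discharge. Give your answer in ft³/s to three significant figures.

98.6 ft³/s

w_2 = (5.1 − 0.0)/2 = 2.55 ft; q_2 = 1.15 × 3.87 × 2.55 = 11.35 ft³/s
w_3 = (8.6 − 2.2)/2 = 3.2 ft; q_3 = 1.28 × 6.33 × 3.2 = 25.93 ft³/s
w_4 = (10.4 − 5.1)/2 = 2.65 ft; q_4 = 1.51 × 6.88 × 2.65 = 27.53 ft³/s
w_5 = (12.9 − 8.6)/2 = 2.15 ft; q_5 = 1.70 × 5.58 × 2.15 = 20.39 ft³/s
w_6 = (14.7 − 10.4)/2 = 2.15 ft; q_6 = 1.35 × 4.63 × 2.15 = 13.44 ft³/s
Stations 1, 7 contribute zero (depth or velocity is 0).
Q = Σ qᵢ = 98.64 ft³/s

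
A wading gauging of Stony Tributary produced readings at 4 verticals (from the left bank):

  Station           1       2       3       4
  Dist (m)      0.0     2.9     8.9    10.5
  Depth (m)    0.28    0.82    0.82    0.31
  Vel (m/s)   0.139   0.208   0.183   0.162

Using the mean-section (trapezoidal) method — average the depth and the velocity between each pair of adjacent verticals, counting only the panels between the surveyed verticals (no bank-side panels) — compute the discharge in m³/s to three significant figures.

Panel 1-2: Δb = 2.9 m, d̄ = (0.28+0.82)/2 = 0.55, v̄ = (0.139+0.208)/2 = 0.1735 → q = 2.9×0.55×0.1735 = 0.2767 m³/s
Panel 2-3: Δb = 6 m, d̄ = (0.82+0.82)/2 = 0.82, v̄ = (0.208+0.183)/2 = 0.1955 → q = 6×0.82×0.1955 = 0.9619 m³/s
Panel 3-4: Δb = 1.6 m, d̄ = (0.82+0.31)/2 = 0.565, v̄ = (0.183+0.162)/2 = 0.1725 → q = 1.6×0.565×0.1725 = 0.1559 m³/s
Q = Σ q = 1.395 m³/s

1.39 m³/s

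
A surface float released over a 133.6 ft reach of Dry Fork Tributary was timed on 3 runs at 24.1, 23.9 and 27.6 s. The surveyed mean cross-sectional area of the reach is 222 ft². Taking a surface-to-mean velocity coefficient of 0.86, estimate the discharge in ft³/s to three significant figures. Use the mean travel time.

t̄ = (24.1 + 23.9 + 27.6) / 3 = 25.2 s
v_surface = L / t̄ = 133.6 / 25.2 = 5.302 ft/s
v_mean = 0.86 × 5.302 = 4.559 ft/s
Q = A × v_mean = 222 × 4.559 = 1012 ft³/s

1010 ft³/s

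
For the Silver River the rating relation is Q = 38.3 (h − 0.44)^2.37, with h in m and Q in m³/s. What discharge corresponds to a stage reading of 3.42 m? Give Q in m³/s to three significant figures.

Q = 38.3 × (3.42 − 0.44)^2.37 = 38.3 × 2.98^2.37 = 509.4 m³/s

509 m³/s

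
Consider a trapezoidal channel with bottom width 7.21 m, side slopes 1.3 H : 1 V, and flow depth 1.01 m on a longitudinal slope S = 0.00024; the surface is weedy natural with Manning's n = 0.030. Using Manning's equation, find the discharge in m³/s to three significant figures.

A = (b + z·y)·y = (7.21 + 1.3×1.01)×1.01 = 8.608 m²
P = b + 2y√(1+z²) = 7.21 + 2×1.01×√(1+1.3²) = 10.52 m
R = A/P = 8.608/10.52 = 0.8180 m
Q = (1/n)·A·R^(2/3)·S^(1/2) = (1/0.030) × 8.608 × 0.8180^(2/3) × 0.00024^(1/2) = 3.888 m³/s

3.89 m³/s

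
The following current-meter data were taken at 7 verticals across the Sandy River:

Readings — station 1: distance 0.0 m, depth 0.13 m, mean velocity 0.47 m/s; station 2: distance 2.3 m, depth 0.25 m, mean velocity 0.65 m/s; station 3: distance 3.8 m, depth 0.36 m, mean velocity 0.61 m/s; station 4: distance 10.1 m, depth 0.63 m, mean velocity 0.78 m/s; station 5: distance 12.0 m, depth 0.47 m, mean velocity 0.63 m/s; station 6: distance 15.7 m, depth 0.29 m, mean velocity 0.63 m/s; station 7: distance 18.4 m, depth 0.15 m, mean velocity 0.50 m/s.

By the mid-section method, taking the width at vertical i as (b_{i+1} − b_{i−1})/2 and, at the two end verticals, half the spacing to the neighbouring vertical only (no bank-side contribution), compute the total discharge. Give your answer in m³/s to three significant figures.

w_1 = (2.3 − 0.0)/2 = 1.15 m; q_1 = 0.47 × 0.13 × 1.15 = 0.07027 m³/s
w_2 = (3.8 − 0.0)/2 = 1.9 m; q_2 = 0.65 × 0.25 × 1.9 = 0.3088 m³/s
w_3 = (10.1 − 2.3)/2 = 3.9 m; q_3 = 0.61 × 0.36 × 3.9 = 0.8564 m³/s
w_4 = (12.0 − 3.8)/2 = 4.1 m; q_4 = 0.78 × 0.63 × 4.1 = 2.015 m³/s
w_5 = (15.7 − 10.1)/2 = 2.8 m; q_5 = 0.63 × 0.47 × 2.8 = 0.8291 m³/s
w_6 = (18.4 − 12.0)/2 = 3.2 m; q_6 = 0.63 × 0.29 × 3.2 = 0.5846 m³/s
w_7 = (18.4 − 15.7)/2 = 1.35 m; q_7 = 0.50 × 0.15 × 1.35 = 0.1013 m³/s
Q = Σ qᵢ = 4.765 m³/s

4.77 m³/s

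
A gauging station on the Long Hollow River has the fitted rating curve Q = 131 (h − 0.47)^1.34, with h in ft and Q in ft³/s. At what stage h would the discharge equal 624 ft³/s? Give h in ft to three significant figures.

h − h₀ = (Q/C)^(1/b) = (624/131)^(1/1.34) = 3.206 ft
h = 0.47 + 3.206 = 3.676 ft

3.68 ft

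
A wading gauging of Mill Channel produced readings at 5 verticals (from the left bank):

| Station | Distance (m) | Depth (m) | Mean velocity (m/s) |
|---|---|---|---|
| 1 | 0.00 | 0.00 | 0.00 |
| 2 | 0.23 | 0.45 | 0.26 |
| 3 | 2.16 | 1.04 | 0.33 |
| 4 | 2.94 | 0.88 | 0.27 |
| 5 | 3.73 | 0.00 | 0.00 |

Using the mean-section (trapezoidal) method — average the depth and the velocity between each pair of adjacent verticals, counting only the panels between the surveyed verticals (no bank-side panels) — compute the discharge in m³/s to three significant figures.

0.702 m³/s

Panel 1-2: Δb = 0.23 m, d̄ = (0.00+0.45)/2 = 0.225, v̄ = (0.00+0.26)/2 = 0.13 → q = 0.23×0.225×0.13 = 0.006728 m³/s
Panel 2-3: Δb = 1.93 m, d̄ = (0.45+1.04)/2 = 0.745, v̄ = (0.26+0.33)/2 = 0.295 → q = 1.93×0.745×0.295 = 0.4242 m³/s
Panel 3-4: Δb = 0.78 m, d̄ = (1.04+0.88)/2 = 0.96, v̄ = (0.33+0.27)/2 = 0.3 → q = 0.78×0.96×0.3 = 0.2246 m³/s
Panel 4-5: Δb = 0.79 m, d̄ = (0.88+0.00)/2 = 0.44, v̄ = (0.27+0.00)/2 = 0.135 → q = 0.79×0.44×0.135 = 0.04693 m³/s
Q = Σ q = 0.7025 m³/s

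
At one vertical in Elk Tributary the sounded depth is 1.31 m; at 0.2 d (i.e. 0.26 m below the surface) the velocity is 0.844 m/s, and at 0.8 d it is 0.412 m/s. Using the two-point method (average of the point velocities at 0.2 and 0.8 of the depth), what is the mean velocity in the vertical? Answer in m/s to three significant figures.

v̄ = (0.844 + 0.412) / 2 = 0.6280 m/s

0.628 m/s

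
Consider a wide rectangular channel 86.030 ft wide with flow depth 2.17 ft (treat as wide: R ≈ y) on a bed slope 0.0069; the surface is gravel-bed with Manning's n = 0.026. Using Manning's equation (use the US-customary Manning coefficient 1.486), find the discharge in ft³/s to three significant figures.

1490 ft³/s

A = b·y = 86.030 × 2.17 = 186.7 ft²
Wide channel: R ≈ y = 2.17 ft
Q = (1.486/n)·A·R^(2/3)·S^(1/2) = (1.486/0.026) × 186.7 × 2.170^(2/3) × 0.0069^(1/2) = 1486 ft³/s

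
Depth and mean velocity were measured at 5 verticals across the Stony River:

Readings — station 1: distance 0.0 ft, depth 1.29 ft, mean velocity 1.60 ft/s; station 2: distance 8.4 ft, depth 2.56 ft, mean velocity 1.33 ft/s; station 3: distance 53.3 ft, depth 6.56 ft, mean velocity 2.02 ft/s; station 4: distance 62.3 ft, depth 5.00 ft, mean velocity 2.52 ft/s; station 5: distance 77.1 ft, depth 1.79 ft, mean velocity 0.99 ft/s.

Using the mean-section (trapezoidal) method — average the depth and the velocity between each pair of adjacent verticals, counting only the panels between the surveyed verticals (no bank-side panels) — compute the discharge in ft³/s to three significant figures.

573 ft³/s

Panel 1-2: Δb = 8.4 ft, d̄ = (1.29+2.56)/2 = 1.925, v̄ = (1.60+1.33)/2 = 1.465 → q = 8.4×1.925×1.465 = 23.69 ft³/s
Panel 2-3: Δb = 44.9 ft, d̄ = (2.56+6.56)/2 = 4.56, v̄ = (1.33+2.02)/2 = 1.675 → q = 44.9×4.56×1.675 = 342.9 ft³/s
Panel 3-4: Δb = 9 ft, d̄ = (6.56+5.00)/2 = 5.78, v̄ = (2.02+2.52)/2 = 2.27 → q = 9×5.78×2.27 = 118.1 ft³/s
Panel 4-5: Δb = 14.8 ft, d̄ = (5.00+1.79)/2 = 3.395, v̄ = (2.52+0.99)/2 = 1.755 → q = 14.8×3.395×1.755 = 88.18 ft³/s
Q = Σ q = 572.9 ft³/s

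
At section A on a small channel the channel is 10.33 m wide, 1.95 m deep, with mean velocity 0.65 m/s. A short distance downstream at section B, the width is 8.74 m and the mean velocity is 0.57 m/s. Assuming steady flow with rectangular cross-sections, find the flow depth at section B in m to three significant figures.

2.63 m

Q = A₁V₁ = (10.33×1.95) × 0.65 = 13.09 m³/s
d₂ = Q/(b₂ V₂) = 13.09/(8.74×0.57) = 2.628 m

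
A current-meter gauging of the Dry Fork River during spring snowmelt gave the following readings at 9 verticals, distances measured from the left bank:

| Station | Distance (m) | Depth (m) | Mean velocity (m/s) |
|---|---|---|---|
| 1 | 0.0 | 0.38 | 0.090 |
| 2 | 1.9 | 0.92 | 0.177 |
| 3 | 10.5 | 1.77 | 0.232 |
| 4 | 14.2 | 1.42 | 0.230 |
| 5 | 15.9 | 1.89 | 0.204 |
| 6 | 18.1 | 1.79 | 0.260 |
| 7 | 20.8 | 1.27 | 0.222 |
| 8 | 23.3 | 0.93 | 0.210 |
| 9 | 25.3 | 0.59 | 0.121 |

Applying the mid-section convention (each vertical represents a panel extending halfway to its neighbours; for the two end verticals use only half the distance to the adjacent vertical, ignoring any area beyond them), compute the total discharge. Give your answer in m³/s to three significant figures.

7.43 m³/s

w_1 = (1.9 − 0.0)/2 = 0.95 m; q_1 = 0.090 × 0.38 × 0.95 = 0.03249 m³/s
w_2 = (10.5 − 0.0)/2 = 5.25 m; q_2 = 0.177 × 0.92 × 5.25 = 0.8549 m³/s
w_3 = (14.2 − 1.9)/2 = 6.15 m; q_3 = 0.232 × 1.77 × 6.15 = 2.525 m³/s
w_4 = (15.9 − 10.5)/2 = 2.7 m; q_4 = 0.230 × 1.42 × 2.7 = 0.8818 m³/s
w_5 = (18.1 − 14.2)/2 = 1.95 m; q_5 = 0.204 × 1.89 × 1.95 = 0.7518 m³/s
w_6 = (20.8 − 15.9)/2 = 2.45 m; q_6 = 0.260 × 1.79 × 2.45 = 1.140 m³/s
w_7 = (23.3 − 18.1)/2 = 2.6 m; q_7 = 0.222 × 1.27 × 2.6 = 0.7330 m³/s
w_8 = (25.3 − 20.8)/2 = 2.25 m; q_8 = 0.210 × 0.93 × 2.25 = 0.4394 m³/s
w_9 = (25.3 − 23.3)/2 = 1 m; q_9 = 0.121 × 0.59 × 1 = 0.07139 m³/s
Q = Σ qᵢ = 7.431 m³/s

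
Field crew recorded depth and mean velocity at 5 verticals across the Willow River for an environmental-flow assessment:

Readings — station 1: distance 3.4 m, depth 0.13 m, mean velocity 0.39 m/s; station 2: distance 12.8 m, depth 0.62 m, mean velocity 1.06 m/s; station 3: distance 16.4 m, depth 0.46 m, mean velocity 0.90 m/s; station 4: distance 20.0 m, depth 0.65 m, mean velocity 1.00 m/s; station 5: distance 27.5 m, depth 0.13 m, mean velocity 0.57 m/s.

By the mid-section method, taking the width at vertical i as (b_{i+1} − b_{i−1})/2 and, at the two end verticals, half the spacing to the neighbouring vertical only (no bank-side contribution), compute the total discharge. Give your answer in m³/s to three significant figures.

9.89 m³/s

w_1 = (12.8 − 3.4)/2 = 4.7 m; q_1 = 0.39 × 0.13 × 4.7 = 0.2383 m³/s
w_2 = (16.4 − 3.4)/2 = 6.5 m; q_2 = 1.06 × 0.62 × 6.5 = 4.272 m³/s
w_3 = (20.0 − 12.8)/2 = 3.6 m; q_3 = 0.90 × 0.46 × 3.6 = 1.490 m³/s
w_4 = (27.5 − 16.4)/2 = 5.55 m; q_4 = 1.00 × 0.65 × 5.55 = 3.608 m³/s
w_5 = (27.5 − 20.0)/2 = 3.75 m; q_5 = 0.57 × 0.13 × 3.75 = 0.2779 m³/s
Q = Σ qᵢ = 9.886 m³/s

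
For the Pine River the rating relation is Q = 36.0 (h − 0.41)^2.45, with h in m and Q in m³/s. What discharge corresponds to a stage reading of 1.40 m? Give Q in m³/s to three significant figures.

Q = 36.0 × (1.40 − 0.41)^2.45 = 36.0 × 0.99^2.45 = 35.12 m³/s

35.1 m³/s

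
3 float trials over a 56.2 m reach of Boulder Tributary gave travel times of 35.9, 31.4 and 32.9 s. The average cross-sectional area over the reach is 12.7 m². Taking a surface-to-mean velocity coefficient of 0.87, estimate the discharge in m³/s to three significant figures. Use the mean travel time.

18.6 m³/s

t̄ = (35.9 + 31.4 + 32.9) / 3 = 33.4 s
v_surface = L / t̄ = 56.2 / 33.4 = 1.683 m/s
v_mean = 0.87 × 1.683 = 1.464 m/s
Q = A × v_mean = 12.7 × 1.464 = 18.59 m³/s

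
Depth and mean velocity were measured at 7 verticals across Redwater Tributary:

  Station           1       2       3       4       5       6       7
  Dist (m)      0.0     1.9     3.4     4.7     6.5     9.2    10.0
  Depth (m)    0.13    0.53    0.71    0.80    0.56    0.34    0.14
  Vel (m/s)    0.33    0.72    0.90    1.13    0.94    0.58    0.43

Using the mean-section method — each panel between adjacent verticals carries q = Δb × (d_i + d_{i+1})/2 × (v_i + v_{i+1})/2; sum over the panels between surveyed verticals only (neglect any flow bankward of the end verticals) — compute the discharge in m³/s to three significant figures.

4.37 m³/s

Panel 1-2: Δb = 1.9 m, d̄ = (0.13+0.53)/2 = 0.33, v̄ = (0.33+0.72)/2 = 0.525 → q = 1.9×0.33×0.525 = 0.3292 m³/s
Panel 2-3: Δb = 1.5 m, d̄ = (0.53+0.71)/2 = 0.62, v̄ = (0.72+0.90)/2 = 0.81 → q = 1.5×0.62×0.81 = 0.7533 m³/s
Panel 3-4: Δb = 1.3 m, d̄ = (0.71+0.80)/2 = 0.755, v̄ = (0.90+1.13)/2 = 1.015 → q = 1.3×0.755×1.015 = 0.9962 m³/s
Panel 4-5: Δb = 1.8 m, d̄ = (0.80+0.56)/2 = 0.68, v̄ = (1.13+0.94)/2 = 1.035 → q = 1.8×0.68×1.035 = 1.267 m³/s
Panel 5-6: Δb = 2.7 m, d̄ = (0.56+0.34)/2 = 0.45, v̄ = (0.94+0.58)/2 = 0.76 → q = 2.7×0.45×0.76 = 0.9234 m³/s
Panel 6-7: Δb = 0.8 m, d̄ = (0.34+0.14)/2 = 0.24, v̄ = (0.58+0.43)/2 = 0.505 → q = 0.8×0.24×0.505 = 0.09696 m³/s
Q = Σ q = 4.366 m³/s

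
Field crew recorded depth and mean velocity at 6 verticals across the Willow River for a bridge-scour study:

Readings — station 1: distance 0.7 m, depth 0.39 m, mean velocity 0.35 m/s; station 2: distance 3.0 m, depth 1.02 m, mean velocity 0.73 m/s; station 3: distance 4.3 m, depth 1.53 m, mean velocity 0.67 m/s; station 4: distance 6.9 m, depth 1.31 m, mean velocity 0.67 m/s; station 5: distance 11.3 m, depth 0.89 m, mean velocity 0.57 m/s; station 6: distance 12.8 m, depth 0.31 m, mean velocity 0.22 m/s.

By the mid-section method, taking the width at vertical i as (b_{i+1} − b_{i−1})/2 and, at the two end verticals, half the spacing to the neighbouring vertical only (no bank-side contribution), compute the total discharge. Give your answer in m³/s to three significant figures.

8.12 m³/s

w_1 = (3.0 − 0.7)/2 = 1.15 m; q_1 = 0.35 × 0.39 × 1.15 = 0.1570 m³/s
w_2 = (4.3 − 0.7)/2 = 1.8 m; q_2 = 0.73 × 1.02 × 1.8 = 1.340 m³/s
w_3 = (6.9 − 3.0)/2 = 1.95 m; q_3 = 0.67 × 1.53 × 1.95 = 1.999 m³/s
w_4 = (11.3 − 4.3)/2 = 3.5 m; q_4 = 0.67 × 1.31 × 3.5 = 3.072 m³/s
w_5 = (12.8 − 6.9)/2 = 2.95 m; q_5 = 0.57 × 0.89 × 2.95 = 1.497 m³/s
w_6 = (12.8 − 11.3)/2 = 0.75 m; q_6 = 0.22 × 0.31 × 0.75 = 0.05115 m³/s
Q = Σ qᵢ = 8.116 m³/s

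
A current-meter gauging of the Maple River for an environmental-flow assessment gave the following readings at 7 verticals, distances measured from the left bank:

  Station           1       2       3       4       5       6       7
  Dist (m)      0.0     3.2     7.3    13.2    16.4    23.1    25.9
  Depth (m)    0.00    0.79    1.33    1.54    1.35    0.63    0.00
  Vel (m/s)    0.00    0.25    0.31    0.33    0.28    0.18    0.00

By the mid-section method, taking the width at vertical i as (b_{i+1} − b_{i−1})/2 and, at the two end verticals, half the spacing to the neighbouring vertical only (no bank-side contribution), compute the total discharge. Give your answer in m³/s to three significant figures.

7.50 m³/s

w_2 = (7.3 − 0.0)/2 = 3.65 m; q_2 = 0.25 × 0.79 × 3.65 = 0.7209 m³/s
w_3 = (13.2 − 3.2)/2 = 5 m; q_3 = 0.31 × 1.33 × 5 = 2.062 m³/s
w_4 = (16.4 − 7.3)/2 = 4.55 m; q_4 = 0.33 × 1.54 × 4.55 = 2.312 m³/s
w_5 = (23.1 − 13.2)/2 = 4.95 m; q_5 = 0.28 × 1.35 × 4.95 = 1.871 m³/s
w_6 = (25.9 − 16.4)/2 = 4.75 m; q_6 = 0.18 × 0.63 × 4.75 = 0.5387 m³/s
Stations 1, 7 contribute zero (depth or velocity is 0).
Q = Σ qᵢ = 7.504 m³/s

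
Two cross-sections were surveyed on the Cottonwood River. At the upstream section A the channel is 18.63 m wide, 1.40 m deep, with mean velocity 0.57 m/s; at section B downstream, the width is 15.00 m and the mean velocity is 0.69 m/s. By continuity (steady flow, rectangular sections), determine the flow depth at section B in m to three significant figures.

1.44 m

Q = A₁V₁ = (18.63×1.40) × 0.57 = 14.87 m³/s
d₂ = Q/(b₂ V₂) = 14.87/(15.00×0.69) = 1.436 m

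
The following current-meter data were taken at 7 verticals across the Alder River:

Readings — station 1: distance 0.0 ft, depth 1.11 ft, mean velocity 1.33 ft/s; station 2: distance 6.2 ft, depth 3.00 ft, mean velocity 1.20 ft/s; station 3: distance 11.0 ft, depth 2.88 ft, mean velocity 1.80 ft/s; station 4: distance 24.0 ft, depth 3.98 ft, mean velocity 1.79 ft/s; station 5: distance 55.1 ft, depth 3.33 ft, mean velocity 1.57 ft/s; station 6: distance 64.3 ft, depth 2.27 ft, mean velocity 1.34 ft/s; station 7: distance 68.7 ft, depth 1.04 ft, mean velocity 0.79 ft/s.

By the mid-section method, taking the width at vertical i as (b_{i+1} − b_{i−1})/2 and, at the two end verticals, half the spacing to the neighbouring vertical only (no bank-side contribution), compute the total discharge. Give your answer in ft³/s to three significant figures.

w_1 = (6.2 − 0.0)/2 = 3.1 ft; q_1 = 1.33 × 1.11 × 3.1 = 4.577 ft³/s
w_2 = (11.0 − 0.0)/2 = 5.5 ft; q_2 = 1.20 × 3.00 × 5.5 = 19.80 ft³/s
w_3 = (24.0 − 6.2)/2 = 8.9 ft; q_3 = 1.80 × 2.88 × 8.9 = 46.14 ft³/s
w_4 = (55.1 − 11.0)/2 = 22.05 ft; q_4 = 1.79 × 3.98 × 22.05 = 157.1 ft³/s
w_5 = (64.3 − 24.0)/2 = 20.15 ft; q_5 = 1.57 × 3.33 × 20.15 = 105.3 ft³/s
w_6 = (68.7 − 55.1)/2 = 6.8 ft; q_6 = 1.34 × 2.27 × 6.8 = 20.68 ft³/s
w_7 = (68.7 − 64.3)/2 = 2.2 ft; q_7 = 0.79 × 1.04 × 2.2 = 1.808 ft³/s
Q = Σ qᵢ = 355.4 ft³/s

355 ft³/s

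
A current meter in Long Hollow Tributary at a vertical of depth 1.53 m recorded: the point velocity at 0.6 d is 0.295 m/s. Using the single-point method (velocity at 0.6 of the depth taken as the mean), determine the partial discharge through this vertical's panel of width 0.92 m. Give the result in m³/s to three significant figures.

0.415 m³/s

v̄ = v₀.₆ = 0.295 m/s
q = v̄ × d × w = 0.2950 × 1.53 × 0.92 = 0.4152 m³/s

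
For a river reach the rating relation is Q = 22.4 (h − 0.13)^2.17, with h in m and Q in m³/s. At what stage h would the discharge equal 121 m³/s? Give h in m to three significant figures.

h − h₀ = (Q/C)^(1/b) = (121/22.4)^(1/2.17) = 2.176 m
h = 0.13 + 2.176 = 2.306 m

2.31 m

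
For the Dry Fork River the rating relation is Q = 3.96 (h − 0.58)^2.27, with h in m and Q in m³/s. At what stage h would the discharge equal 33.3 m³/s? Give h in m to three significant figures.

3.13 m

h − h₀ = (Q/C)^(1/b) = (33.3/3.96)^(1/2.27) = 2.555 m
h = 0.58 + 2.555 = 3.135 m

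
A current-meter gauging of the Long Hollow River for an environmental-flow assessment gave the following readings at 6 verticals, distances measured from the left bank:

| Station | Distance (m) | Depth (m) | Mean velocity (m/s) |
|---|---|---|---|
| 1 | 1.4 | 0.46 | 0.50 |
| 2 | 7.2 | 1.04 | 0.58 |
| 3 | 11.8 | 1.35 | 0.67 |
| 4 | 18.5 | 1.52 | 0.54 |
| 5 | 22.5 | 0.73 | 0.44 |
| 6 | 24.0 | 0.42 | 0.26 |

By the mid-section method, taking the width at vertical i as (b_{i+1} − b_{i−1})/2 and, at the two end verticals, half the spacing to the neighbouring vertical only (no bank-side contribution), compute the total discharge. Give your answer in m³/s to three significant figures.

14.3 m³/s

w_1 = (7.2 − 1.4)/2 = 2.9 m; q_1 = 0.50 × 0.46 × 2.9 = 0.6670 m³/s
w_2 = (11.8 − 1.4)/2 = 5.2 m; q_2 = 0.58 × 1.04 × 5.2 = 3.137 m³/s
w_3 = (18.5 − 7.2)/2 = 5.65 m; q_3 = 0.67 × 1.35 × 5.65 = 5.110 m³/s
w_4 = (22.5 − 11.8)/2 = 5.35 m; q_4 = 0.54 × 1.52 × 5.35 = 4.391 m³/s
w_5 = (24.0 − 18.5)/2 = 2.75 m; q_5 = 0.44 × 0.73 × 2.75 = 0.8833 m³/s
w_6 = (24.0 − 22.5)/2 = 0.75 m; q_6 = 0.26 × 0.42 × 0.75 = 0.08190 m³/s
Q = Σ qᵢ = 14.27 m³/s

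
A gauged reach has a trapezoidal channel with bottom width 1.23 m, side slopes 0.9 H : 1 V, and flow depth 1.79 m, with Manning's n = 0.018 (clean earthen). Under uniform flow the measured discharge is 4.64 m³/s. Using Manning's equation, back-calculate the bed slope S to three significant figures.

A = (b + z·y)·y = (1.23 + 0.9×1.79)×1.79 = 5.085 m²
P = b + 2y√(1+z²) = 1.23 + 2×1.79×√(1+0.9²) = 6.046 m
R = A/P = 5.085/6.046 = 0.8411 m
S = (Q·n / (1·A·R^(2/3)))² = (4.64×0.018 / (1×5.085×0.8910))² = 0.0003398

0.000340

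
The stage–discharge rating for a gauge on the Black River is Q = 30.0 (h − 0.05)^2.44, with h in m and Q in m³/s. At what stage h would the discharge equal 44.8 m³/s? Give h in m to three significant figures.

h − h₀ = (Q/C)^(1/b) = (44.8/30.0)^(1/2.44) = 1.179 m
h = 0.05 + 1.179 = 1.229 m

1.23 m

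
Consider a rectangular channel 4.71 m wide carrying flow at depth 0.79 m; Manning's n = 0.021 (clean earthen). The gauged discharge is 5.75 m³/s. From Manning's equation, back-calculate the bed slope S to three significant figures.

0.00212

A = b·y = 4.71 × 0.79 = 3.721 m²
P = b + 2y = 4.71 + 2×0.79 = 6.290 m
R = A/P = 3.721/6.290 = 0.5916 m
S = (Q·n / (1·A·R^(2/3)))² = (5.75×0.021 / (1×3.721×0.7047))² = 0.002121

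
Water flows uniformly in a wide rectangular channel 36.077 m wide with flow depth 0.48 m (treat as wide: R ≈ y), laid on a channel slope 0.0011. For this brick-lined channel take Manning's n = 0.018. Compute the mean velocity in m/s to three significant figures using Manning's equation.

A = b·y = 36.077 × 0.48 = 17.32 m²
Wide channel: R ≈ y = 0.48 m
Q = (1/n)·A·R^(2/3)·S^(1/2) = (1/0.018) × 17.32 × 0.4800^(2/3) × 0.0011^(1/2) = 19.56 m³/s
V = Q/A = 19.56/17.32 = 1.130 m/s

1.13 m/s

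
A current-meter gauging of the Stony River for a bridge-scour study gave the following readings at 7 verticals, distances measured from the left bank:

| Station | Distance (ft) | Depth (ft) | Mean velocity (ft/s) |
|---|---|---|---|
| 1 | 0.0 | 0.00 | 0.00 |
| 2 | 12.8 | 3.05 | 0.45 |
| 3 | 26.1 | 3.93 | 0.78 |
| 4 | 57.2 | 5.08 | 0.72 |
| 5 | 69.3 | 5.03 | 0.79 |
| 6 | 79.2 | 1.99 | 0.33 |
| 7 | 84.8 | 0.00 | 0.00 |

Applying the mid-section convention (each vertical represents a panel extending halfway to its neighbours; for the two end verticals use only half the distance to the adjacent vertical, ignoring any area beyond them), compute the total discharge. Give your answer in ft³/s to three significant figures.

214 ft³/s

w_2 = (26.1 − 0.0)/2 = 13.05 ft; q_2 = 0.45 × 3.05 × 13.05 = 17.91 ft³/s
w_3 = (57.2 − 12.8)/2 = 22.2 ft; q_3 = 0.78 × 3.93 × 22.2 = 68.05 ft³/s
w_4 = (69.3 − 26.1)/2 = 21.6 ft; q_4 = 0.72 × 5.08 × 21.6 = 79.00 ft³/s
w_5 = (79.2 − 57.2)/2 = 11 ft; q_5 = 0.79 × 5.03 × 11 = 43.71 ft³/s
w_6 = (84.8 − 69.3)/2 = 7.75 ft; q_6 = 0.33 × 1.99 × 7.75 = 5.089 ft³/s
Stations 1, 7 contribute zero (depth or velocity is 0).
Q = Σ qᵢ = 213.8 ft³/s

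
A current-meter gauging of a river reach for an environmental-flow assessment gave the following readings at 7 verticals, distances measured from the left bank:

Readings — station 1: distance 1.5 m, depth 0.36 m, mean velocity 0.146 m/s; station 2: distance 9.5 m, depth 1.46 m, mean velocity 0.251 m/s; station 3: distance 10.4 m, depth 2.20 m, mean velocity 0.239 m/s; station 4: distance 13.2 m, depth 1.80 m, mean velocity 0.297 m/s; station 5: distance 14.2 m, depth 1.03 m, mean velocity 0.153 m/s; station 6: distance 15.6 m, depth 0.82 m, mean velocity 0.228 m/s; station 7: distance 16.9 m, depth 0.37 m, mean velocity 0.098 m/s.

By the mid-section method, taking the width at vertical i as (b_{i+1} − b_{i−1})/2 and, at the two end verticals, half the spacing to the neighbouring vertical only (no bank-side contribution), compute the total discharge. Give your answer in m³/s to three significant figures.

4.29 m³/s

w_1 = (9.5 − 1.5)/2 = 4 m; q_1 = 0.146 × 0.36 × 4 = 0.2102 m³/s
w_2 = (10.4 − 1.5)/2 = 4.45 m; q_2 = 0.251 × 1.46 × 4.45 = 1.631 m³/s
w_3 = (13.2 − 9.5)/2 = 1.85 m; q_3 = 0.239 × 2.20 × 1.85 = 0.9727 m³/s
w_4 = (14.2 − 10.4)/2 = 1.9 m; q_4 = 0.297 × 1.80 × 1.9 = 1.016 m³/s
w_5 = (15.6 − 13.2)/2 = 1.2 m; q_5 = 0.153 × 1.03 × 1.2 = 0.1891 m³/s
w_6 = (16.9 − 14.2)/2 = 1.35 m; q_6 = 0.228 × 0.82 × 1.35 = 0.2524 m³/s
w_7 = (16.9 − 15.6)/2 = 0.65 m; q_7 = 0.098 × 0.37 × 0.65 = 0.02357 m³/s
Q = Σ qᵢ = 4.295 m³/s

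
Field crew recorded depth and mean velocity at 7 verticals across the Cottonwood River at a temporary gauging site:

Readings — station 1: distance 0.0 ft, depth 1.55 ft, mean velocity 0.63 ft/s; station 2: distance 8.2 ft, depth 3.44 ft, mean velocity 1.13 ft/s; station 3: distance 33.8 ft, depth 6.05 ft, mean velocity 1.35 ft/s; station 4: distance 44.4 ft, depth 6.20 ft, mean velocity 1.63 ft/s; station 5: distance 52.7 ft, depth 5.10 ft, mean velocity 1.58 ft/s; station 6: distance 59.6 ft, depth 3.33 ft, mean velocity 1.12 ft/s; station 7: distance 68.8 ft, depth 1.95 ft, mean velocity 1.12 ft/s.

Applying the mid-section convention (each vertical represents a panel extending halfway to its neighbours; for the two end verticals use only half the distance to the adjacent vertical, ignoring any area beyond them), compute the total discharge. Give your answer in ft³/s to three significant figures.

414 ft³/s

w_1 = (8.2 − 0.0)/2 = 4.1 ft; q_1 = 0.63 × 1.55 × 4.1 = 4.004 ft³/s
w_2 = (33.8 − 0.0)/2 = 16.9 ft; q_2 = 1.13 × 3.44 × 16.9 = 65.69 ft³/s
w_3 = (44.4 − 8.2)/2 = 18.1 ft; q_3 = 1.35 × 6.05 × 18.1 = 147.8 ft³/s
w_4 = (52.7 − 33.8)/2 = 9.45 ft; q_4 = 1.63 × 6.20 × 9.45 = 95.50 ft³/s
w_5 = (59.6 − 44.4)/2 = 7.6 ft; q_5 = 1.58 × 5.10 × 7.6 = 61.24 ft³/s
w_6 = (68.8 − 52.7)/2 = 8.05 ft; q_6 = 1.12 × 3.33 × 8.05 = 30.02 ft³/s
w_7 = (68.8 − 59.6)/2 = 4.6 ft; q_7 = 1.12 × 1.95 × 4.6 = 10.05 ft³/s
Q = Σ qᵢ = 414.3 ft³/s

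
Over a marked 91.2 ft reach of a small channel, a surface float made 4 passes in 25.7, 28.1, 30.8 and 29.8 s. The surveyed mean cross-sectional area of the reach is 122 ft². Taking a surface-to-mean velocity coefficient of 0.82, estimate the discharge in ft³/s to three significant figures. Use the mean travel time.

319 ft³/s

t̄ = (25.7 + 28.1 + 30.8 + 29.8) / 4 = 28.6 s
v_surface = L / t̄ = 91.2 / 28.6 = 3.189 ft/s
v_mean = 0.82 × 3.189 = 2.615 ft/s
Q = A × v_mean = 122 × 2.615 = 319.0 ft³/s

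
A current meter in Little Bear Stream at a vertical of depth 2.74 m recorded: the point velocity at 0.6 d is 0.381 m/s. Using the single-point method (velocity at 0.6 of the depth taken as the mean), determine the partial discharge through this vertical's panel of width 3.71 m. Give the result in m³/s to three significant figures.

v̄ = v₀.₆ = 0.381 m/s
q = v̄ × d × w = 0.3810 × 2.74 × 3.71 = 3.873 m³/s

3.87 m³/s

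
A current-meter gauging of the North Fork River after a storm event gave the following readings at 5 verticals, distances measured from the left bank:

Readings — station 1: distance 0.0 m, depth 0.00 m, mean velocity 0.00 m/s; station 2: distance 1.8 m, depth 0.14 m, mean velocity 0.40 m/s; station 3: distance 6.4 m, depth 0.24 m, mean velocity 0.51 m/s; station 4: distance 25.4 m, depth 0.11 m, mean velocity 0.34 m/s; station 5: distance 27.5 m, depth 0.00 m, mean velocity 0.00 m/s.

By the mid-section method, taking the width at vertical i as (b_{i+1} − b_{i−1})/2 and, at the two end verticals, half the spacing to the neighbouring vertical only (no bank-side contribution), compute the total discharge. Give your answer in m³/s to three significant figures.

w_2 = (6.4 − 0.0)/2 = 3.2 m; q_2 = 0.40 × 0.14 × 3.2 = 0.1792 m³/s
w_3 = (25.4 − 1.8)/2 = 11.8 m; q_3 = 0.51 × 0.24 × 11.8 = 1.444 m³/s
w_4 = (27.5 − 6.4)/2 = 10.55 m; q_4 = 0.34 × 0.11 × 10.55 = 0.3946 m³/s
Stations 1, 5 contribute zero (depth or velocity is 0).
Q = Σ qᵢ = 2.018 m³/s

2.02 m³/s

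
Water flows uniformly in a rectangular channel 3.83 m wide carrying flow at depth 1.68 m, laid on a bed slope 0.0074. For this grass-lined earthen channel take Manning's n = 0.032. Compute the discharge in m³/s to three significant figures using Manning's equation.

A = b·y = 3.83 × 1.68 = 6.434 m²
P = b + 2y = 3.83 + 2×1.68 = 7.190 m
R = A/P = 6.434/7.190 = 0.8949 m
Q = (1/n)·A·R^(2/3)·S^(1/2) = (1/0.032) × 6.434 × 0.8949^(2/3) × 0.0074^(1/2) = 16.06 m³/s

16.1 m³/s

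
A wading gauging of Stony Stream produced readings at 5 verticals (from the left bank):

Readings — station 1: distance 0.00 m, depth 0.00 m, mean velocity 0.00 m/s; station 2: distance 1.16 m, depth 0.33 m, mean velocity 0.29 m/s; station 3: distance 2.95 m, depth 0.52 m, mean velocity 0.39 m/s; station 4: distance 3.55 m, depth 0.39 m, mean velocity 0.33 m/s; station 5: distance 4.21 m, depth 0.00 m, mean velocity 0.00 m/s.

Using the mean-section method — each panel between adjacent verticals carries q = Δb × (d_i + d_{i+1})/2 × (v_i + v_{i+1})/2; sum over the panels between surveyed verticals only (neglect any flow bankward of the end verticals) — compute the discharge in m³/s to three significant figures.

0.406 m³/s

Panel 1-2: Δb = 1.16 m, d̄ = (0.00+0.33)/2 = 0.165, v̄ = (0.00+0.29)/2 = 0.145 → q = 1.16×0.165×0.145 = 0.02775 m³/s
Panel 2-3: Δb = 1.79 m, d̄ = (0.33+0.52)/2 = 0.425, v̄ = (0.29+0.39)/2 = 0.34 → q = 1.79×0.425×0.34 = 0.2587 m³/s
Panel 3-4: Δb = 0.6 m, d̄ = (0.52+0.39)/2 = 0.455, v̄ = (0.39+0.33)/2 = 0.36 → q = 0.6×0.455×0.36 = 0.09828 m³/s
Panel 4-5: Δb = 0.66 m, d̄ = (0.39+0.00)/2 = 0.195, v̄ = (0.33+0.00)/2 = 0.165 → q = 0.66×0.195×0.165 = 0.02124 m³/s
Q = Σ q = 0.4059 m³/s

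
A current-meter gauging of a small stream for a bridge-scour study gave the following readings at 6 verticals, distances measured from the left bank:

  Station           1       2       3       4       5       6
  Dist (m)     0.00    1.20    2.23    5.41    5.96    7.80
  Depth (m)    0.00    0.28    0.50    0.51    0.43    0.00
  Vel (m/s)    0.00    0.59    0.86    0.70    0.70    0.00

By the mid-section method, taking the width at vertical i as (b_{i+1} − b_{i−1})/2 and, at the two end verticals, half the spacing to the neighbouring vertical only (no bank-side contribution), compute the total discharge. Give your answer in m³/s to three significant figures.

w_2 = (2.23 − 0.00)/2 = 1.115 m; q_2 = 0.59 × 0.28 × 1.115 = 0.1842 m³/s
w_3 = (5.41 − 1.20)/2 = 2.105 m; q_3 = 0.86 × 0.50 × 2.105 = 0.9052 m³/s
w_4 = (5.96 − 2.23)/2 = 1.865 m; q_4 = 0.70 × 0.51 × 1.865 = 0.6658 m³/s
w_5 = (7.80 − 5.41)/2 = 1.195 m; q_5 = 0.70 × 0.43 × 1.195 = 0.3597 m³/s
Stations 1, 6 contribute zero (depth or velocity is 0).
Q = Σ qᵢ = 2.115 m³/s

2.11 m³/s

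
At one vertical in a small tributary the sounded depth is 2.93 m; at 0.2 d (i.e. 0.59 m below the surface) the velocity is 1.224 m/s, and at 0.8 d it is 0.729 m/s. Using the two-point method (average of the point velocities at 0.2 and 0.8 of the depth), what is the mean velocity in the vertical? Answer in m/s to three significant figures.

v̄ = (1.224 + 0.729) / 2 = 0.9765 m/s

0.977 m/s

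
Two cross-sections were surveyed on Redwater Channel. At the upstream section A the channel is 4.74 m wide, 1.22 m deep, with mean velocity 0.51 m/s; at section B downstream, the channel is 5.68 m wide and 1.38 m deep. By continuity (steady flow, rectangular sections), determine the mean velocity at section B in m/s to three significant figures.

0.376 m/s

Q = A₁V₁ = (4.74×1.22) × 0.51 = 2.949 m³/s
A₂ = 5.68 × 1.38 = 7.838 m²
V₂ = Q/A₂ = 2.949/7.838 = 0.3763 m/s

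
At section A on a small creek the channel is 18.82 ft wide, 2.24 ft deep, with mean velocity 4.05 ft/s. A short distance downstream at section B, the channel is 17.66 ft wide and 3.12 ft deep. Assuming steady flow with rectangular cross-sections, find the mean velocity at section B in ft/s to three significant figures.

Q = A₁V₁ = (18.82×2.24) × 4.05 = 170.7 ft³/s
A₂ = 17.66 × 3.12 = 55.10 ft²
V₂ = Q/A₂ = 170.7/55.10 = 3.099 ft/s

3.10 ft/s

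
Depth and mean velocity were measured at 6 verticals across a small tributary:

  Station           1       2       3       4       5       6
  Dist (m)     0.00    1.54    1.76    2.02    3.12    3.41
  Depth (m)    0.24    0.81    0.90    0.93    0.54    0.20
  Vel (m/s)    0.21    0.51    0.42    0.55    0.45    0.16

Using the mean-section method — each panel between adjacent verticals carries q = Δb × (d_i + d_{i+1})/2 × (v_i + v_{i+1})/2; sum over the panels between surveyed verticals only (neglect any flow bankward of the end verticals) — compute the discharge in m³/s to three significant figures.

Panel 1-2: Δb = 1.54 m, d̄ = (0.24+0.81)/2 = 0.525, v̄ = (0.21+0.51)/2 = 0.36 → q = 1.54×0.525×0.36 = 0.2911 m³/s
Panel 2-3: Δb = 0.22 m, d̄ = (0.81+0.90)/2 = 0.855, v̄ = (0.51+0.42)/2 = 0.465 → q = 0.22×0.855×0.465 = 0.08747 m³/s
Panel 3-4: Δb = 0.26 m, d̄ = (0.90+0.93)/2 = 0.915, v̄ = (0.42+0.55)/2 = 0.485 → q = 0.26×0.915×0.485 = 0.1154 m³/s
Panel 4-5: Δb = 1.1 m, d̄ = (0.93+0.54)/2 = 0.735, v̄ = (0.55+0.45)/2 = 0.5 → q = 1.1×0.735×0.5 = 0.4043 m³/s
Panel 5-6: Δb = 0.29 m, d̄ = (0.54+0.20)/2 = 0.37, v̄ = (0.45+0.16)/2 = 0.305 → q = 0.29×0.37×0.305 = 0.03273 m³/s
Q = Σ q = 0.9309 m³/s

0.931 m³/s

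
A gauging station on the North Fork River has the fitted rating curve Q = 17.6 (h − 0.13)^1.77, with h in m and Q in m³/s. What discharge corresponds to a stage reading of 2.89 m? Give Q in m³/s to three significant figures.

106 m³/s

Q = 17.6 × (2.89 − 0.13)^1.77 = 17.6 × 2.76^1.77 = 106.2 m³/s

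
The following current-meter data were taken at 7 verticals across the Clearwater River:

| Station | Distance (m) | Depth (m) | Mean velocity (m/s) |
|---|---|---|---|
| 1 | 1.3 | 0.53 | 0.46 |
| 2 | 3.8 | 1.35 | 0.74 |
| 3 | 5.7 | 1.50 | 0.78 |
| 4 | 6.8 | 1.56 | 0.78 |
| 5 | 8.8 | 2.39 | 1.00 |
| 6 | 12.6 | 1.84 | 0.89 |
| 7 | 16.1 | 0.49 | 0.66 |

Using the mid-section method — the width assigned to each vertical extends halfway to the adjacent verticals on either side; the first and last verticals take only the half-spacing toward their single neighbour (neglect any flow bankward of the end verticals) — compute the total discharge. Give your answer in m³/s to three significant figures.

w_1 = (3.8 − 1.3)/2 = 1.25 m; q_1 = 0.46 × 0.53 × 1.25 = 0.3048 m³/s
w_2 = (5.7 − 1.3)/2 = 2.2 m; q_2 = 0.74 × 1.35 × 2.2 = 2.198 m³/s
w_3 = (6.8 − 3.8)/2 = 1.5 m; q_3 = 0.78 × 1.50 × 1.5 = 1.755 m³/s
w_4 = (8.8 − 5.7)/2 = 1.55 m; q_4 = 0.78 × 1.56 × 1.55 = 1.886 m³/s
w_5 = (12.6 − 6.8)/2 = 2.9 m; q_5 = 1.00 × 2.39 × 2.9 = 6.931 m³/s
w_6 = (16.1 − 8.8)/2 = 3.65 m; q_6 = 0.89 × 1.84 × 3.65 = 5.977 m³/s
w_7 = (16.1 − 12.6)/2 = 1.75 m; q_7 = 0.66 × 0.49 × 1.75 = 0.5660 m³/s
Q = Σ qᵢ = 19.62 m³/s

19.6 m³/s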